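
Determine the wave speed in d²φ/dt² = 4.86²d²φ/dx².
Speed = 4.86. Information travels along characteristics x = x₀ ± 4.86t.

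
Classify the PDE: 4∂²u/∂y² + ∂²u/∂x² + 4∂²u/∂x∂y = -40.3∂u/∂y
Rewriting in standard form: ∂²u/∂x² + 4∂²u/∂x∂y + 4∂²u/∂y² + 40.3∂u/∂y = 0. A = 1, B = 4, C = 4. Discriminant B² - 4AC = 0. Since 0 = 0, parabolic.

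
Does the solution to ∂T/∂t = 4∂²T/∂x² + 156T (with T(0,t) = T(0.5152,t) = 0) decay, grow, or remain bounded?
T grows unboundedly. Reaction dominates diffusion (r=156 > κπ²/L²≈148.73); solution grows exponentially.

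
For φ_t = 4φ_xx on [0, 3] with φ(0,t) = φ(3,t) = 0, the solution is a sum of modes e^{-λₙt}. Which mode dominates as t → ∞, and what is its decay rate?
Eigenvalues: λₙ = 4n²π²/3².
First three modes:
  n=1: λ₁ = 4π²/3² ≈ 4.386
  n=2: λ₂ = 16π²/3² ≈ 17.546 (4× faster decay)
  n=3: λ₃ = 36π²/3² ≈ 39.478 (9× faster decay)
As t → ∞, higher modes decay exponentially faster. The n=1 mode dominates: φ ~ c₁ sin(πx/3) e^{-λ₁t}.
Decay rate: λ₁ = 4π²/3² ≈ 4.386.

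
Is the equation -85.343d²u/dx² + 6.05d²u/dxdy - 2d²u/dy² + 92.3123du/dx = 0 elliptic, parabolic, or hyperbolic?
Computing B² - 4AC with A = -85.343, B = 6.05, C = -2: discriminant = -646.1415 (negative). Answer: elliptic.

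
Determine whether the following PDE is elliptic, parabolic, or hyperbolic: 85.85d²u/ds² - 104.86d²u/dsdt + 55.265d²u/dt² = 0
Coefficients: A = 85.85, B = -104.86, C = 55.265. B² - 4AC = -7982.3814, which is negative, so the equation is elliptic.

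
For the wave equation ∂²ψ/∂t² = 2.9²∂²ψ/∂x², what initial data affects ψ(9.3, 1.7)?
Domain of dependence: [4.37, 14.23]. Signals travel at speed 2.9, so data within |x - 9.3| ≤ 2.9·1.7 = 4.93 can reach the point.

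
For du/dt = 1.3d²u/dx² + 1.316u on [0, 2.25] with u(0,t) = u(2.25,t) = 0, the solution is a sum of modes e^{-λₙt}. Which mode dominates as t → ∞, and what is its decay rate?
Eigenvalues: λₙ = 1.3n²π²/2.25² - 1.316.
First three modes:
  n=1: λ₁ = 1.3π²/2.25² - 1.316 ≈ 1.218
  n=2: λ₂ = 5.2π²/2.25² - 1.316 ≈ 8.822
  n=3: λ₃ = 11.7π²/2.25² - 1.316 ≈ 21.494
Since 1.3π²/2.25² ≈ 2.534 > 1.316, all λₙ > 0.
The n=1 mode decays slowest → dominates as t → ∞.
Asymptotic: u ~ c₁ sin(πx/2.25) e^{-λ₁t} with decay rate λ₁ ≈ 1.218.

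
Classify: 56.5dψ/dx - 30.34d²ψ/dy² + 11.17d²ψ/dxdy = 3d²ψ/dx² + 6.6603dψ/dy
Rewriting in standard form: -3d²ψ/dx² + 11.17d²ψ/dxdy - 30.34d²ψ/dy² + 56.5dψ/dx - 6.6603dψ/dy = 0. Elliptic (discriminant = -239.3111).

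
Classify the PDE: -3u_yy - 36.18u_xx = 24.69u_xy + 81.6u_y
Rewriting in standard form: -36.18u_xx - 24.69u_xy - 3u_yy - 81.6u_y = 0. A = -36.18, B = -24.69, C = -3. Discriminant B² - 4AC = 175.4361. Since 175.4361 > 0, hyperbolic.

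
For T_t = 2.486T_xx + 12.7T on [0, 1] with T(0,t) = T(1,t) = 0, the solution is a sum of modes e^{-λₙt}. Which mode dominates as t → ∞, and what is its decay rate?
Eigenvalues: λₙ = 2.486n²π²/1² - 12.7.
First three modes:
  n=1: λ₁ = 2.486π² - 12.7 ≈ 11.836
  n=2: λ₂ = 9.944π² - 12.7 ≈ 85.443
  n=3: λ₃ = 22.374π² - 12.7 ≈ 208.123
Since 2.486π² ≈ 24.536 > 12.7, all λₙ > 0.
The n=1 mode decays slowest → dominates as t → ∞.
Asymptotic: T ~ c₁ sin(πx/1) e^{-λ₁t} with decay rate λ₁ ≈ 11.836.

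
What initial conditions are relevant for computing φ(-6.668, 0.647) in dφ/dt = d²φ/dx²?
The entire real line. The heat equation has infinite propagation speed: any initial disturbance instantly affects all points (though exponentially small far away).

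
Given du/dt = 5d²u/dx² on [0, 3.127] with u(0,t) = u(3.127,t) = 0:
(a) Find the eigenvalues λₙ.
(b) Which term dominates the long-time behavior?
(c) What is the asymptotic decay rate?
Eigenvalues: λₙ = 5n²π²/3.127².
First three modes:
  n=1: λ₁ = 5π²/3.127² ≈ 5.047
  n=2: λ₂ = 20π²/3.127² ≈ 20.187 (4× faster decay)
  n=3: λ₃ = 45π²/3.127² ≈ 45.421 (9× faster decay)
As t → ∞, higher modes decay exponentially faster. The n=1 mode dominates: u ~ c₁ sin(πx/3.127) e^{-λ₁t}.
Decay rate: λ₁ = 5π²/3.127² ≈ 5.047.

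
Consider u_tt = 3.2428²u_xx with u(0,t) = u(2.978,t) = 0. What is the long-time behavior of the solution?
As t → ∞, u oscillates (no decay). Energy is conserved; the solution oscillates indefinitely as standing waves.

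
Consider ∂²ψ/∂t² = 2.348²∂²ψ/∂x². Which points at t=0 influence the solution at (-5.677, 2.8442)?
Domain of dependence: [-12.3551816, 1.0011816]. Signals travel at speed 2.348, so data within |x - -5.677| ≤ 2.348·2.8442 = 6.6781816 can reach the point.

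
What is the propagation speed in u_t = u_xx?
Infinite. The heat equation is parabolic, not hyperbolic, so disturbances propagate instantly.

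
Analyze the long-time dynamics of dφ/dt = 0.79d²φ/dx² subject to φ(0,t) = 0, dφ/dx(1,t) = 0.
Long-time behavior: φ → 0. Heat escapes through the Dirichlet boundary.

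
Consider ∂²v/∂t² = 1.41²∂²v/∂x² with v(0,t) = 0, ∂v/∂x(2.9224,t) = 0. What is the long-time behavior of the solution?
As t → ∞, v oscillates (no decay). Energy is conserved; the solution oscillates indefinitely as standing waves.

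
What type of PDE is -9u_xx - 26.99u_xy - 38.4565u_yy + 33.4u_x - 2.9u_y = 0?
With A = -9, B = -26.99, C = -38.4565, the discriminant is -655.9739. This is an elliptic PDE.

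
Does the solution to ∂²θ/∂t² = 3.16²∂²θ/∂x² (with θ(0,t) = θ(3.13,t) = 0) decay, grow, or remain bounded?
θ oscillates (no decay). Energy is conserved; the solution oscillates indefinitely as standing waves.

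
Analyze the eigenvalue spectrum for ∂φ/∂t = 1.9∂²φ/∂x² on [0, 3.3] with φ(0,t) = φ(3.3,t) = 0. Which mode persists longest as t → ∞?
Eigenvalues: λₙ = 1.9n²π²/3.3².
First three modes:
  n=1: λ₁ = 1.9π²/3.3² ≈ 1.722
  n=2: λ₂ = 7.6π²/3.3² ≈ 6.888 (4× faster decay)
  n=3: λ₃ = 17.1π²/3.3² ≈ 15.498 (9× faster decay)
As t → ∞, higher modes decay exponentially faster. The n=1 mode dominates: φ ~ c₁ sin(πx/3.3) e^{-λ₁t}.
Decay rate: λ₁ = 1.9π²/3.3² ≈ 1.722.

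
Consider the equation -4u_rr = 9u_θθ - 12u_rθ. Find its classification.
Rewriting in standard form: -4u_rr + 12u_rθ - 9u_θθ = 0. Parabolic. (A = -4, B = 12, C = -9 gives B² - 4AC = 0.)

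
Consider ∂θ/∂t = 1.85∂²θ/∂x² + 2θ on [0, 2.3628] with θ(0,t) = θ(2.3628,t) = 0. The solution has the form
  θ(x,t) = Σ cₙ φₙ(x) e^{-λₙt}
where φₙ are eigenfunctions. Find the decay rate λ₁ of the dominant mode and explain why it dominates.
Eigenvalues: λₙ = 1.85n²π²/2.3628² - 2.
First three modes:
  n=1: λ₁ = 1.85π²/2.3628² - 2 ≈ 1.271
  n=2: λ₂ = 7.4π²/2.3628² - 2 ≈ 11.082
  n=3: λ₃ = 16.65π²/2.3628² - 2 ≈ 27.435
Since 1.85π²/2.3628² ≈ 3.271 > 2, all λₙ > 0.
The n=1 mode decays slowest → dominates as t → ∞.
Asymptotic: θ ~ c₁ sin(πx/2.3628) e^{-λ₁t} with decay rate λ₁ ≈ 1.271.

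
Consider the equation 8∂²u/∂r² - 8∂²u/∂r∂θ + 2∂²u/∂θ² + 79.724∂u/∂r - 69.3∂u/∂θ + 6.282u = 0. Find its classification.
Parabolic. (A = 8, B = -8, C = 2 gives B² - 4AC = 0.)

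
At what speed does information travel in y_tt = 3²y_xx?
Speed = 3. Information travels along characteristics x = x₀ ± 3t.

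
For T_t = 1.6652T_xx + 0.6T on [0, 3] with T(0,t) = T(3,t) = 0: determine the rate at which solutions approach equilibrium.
Eigenvalues: λₙ = 1.6652n²π²/3² - 0.6.
First three modes:
  n=1: λ₁ = 1.6652π²/3² - 0.6 ≈ 1.226
  n=2: λ₂ = 6.6608π²/3² - 0.6 ≈ 6.704
  n=3: λ₃ = 14.9868π²/3² - 0.6 ≈ 15.835
Since 1.6652π²/3² ≈ 1.826 > 0.6, all λₙ > 0.
The n=1 mode decays slowest → dominates as t → ∞.
Asymptotic: T ~ c₁ sin(πx/3) e^{-λ₁t} with decay rate λ₁ ≈ 1.226.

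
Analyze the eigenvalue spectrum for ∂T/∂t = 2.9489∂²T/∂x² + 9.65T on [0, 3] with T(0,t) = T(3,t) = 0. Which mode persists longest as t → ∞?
Eigenvalues: λₙ = 2.9489n²π²/3² - 9.65.
First three modes:
  n=1: λ₁ = 2.9489π²/3² - 9.65 ≈ -6.416
  n=2: λ₂ = 11.7956π²/3² - 9.65 ≈ 3.285
  n=3: λ₃ = 26.5401π²/3² - 9.65 ≈ 19.454
Since 2.9489π²/3² ≈ 3.234 < 9.65, λ₁ < 0.
The n=1 mode grows fastest (−λₙ is largest for n=1) → dominates.
Asymptotic: T ~ c₁ sin(πx/3) e^{6.416t} (exponential growth at rate −λ₁ ≈ 6.416).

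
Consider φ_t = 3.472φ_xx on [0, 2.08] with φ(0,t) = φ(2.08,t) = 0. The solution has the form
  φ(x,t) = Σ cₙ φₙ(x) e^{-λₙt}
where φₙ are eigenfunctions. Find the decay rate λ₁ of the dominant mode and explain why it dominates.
Eigenvalues: λₙ = 3.472n²π²/2.08².
First three modes:
  n=1: λ₁ = 3.472π²/2.08² ≈ 7.921
  n=2: λ₂ = 13.888π²/2.08² ≈ 31.682 (4× faster decay)
  n=3: λ₃ = 31.248π²/2.08² ≈ 71.285 (9× faster decay)
As t → ∞, higher modes decay exponentially faster. The n=1 mode dominates: φ ~ c₁ sin(πx/2.08) e^{-λ₁t}.
Decay rate: λ₁ = 3.472π²/2.08² ≈ 7.921.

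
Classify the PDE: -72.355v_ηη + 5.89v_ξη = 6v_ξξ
Rewriting in standard form: -6v_ξξ + 5.89v_ξη - 72.355v_ηη = 0. A = -6, B = 5.89, C = -72.355. Discriminant B² - 4AC = -1701.8279. Since -1701.8279 < 0, elliptic.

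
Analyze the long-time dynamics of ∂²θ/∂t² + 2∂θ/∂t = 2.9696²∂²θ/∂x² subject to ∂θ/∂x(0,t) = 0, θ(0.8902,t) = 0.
Long-time behavior: θ → 0. Damping (γ=2) dissipates energy; oscillations decay exponentially.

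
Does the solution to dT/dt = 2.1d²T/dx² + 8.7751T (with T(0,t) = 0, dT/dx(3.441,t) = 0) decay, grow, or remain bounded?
T grows unboundedly. Reaction dominates diffusion (r=8.7751 > κπ²/(4L²)≈0.44); solution grows exponentially.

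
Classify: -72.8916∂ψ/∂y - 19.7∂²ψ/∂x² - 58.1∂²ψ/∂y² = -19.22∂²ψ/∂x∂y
Rewriting in standard form: -19.7∂²ψ/∂x² + 19.22∂²ψ/∂x∂y - 58.1∂²ψ/∂y² - 72.8916∂ψ/∂y = 0. Elliptic (discriminant = -4208.8716).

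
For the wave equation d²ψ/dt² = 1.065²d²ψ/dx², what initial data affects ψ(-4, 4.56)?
Domain of dependence: [-8.8564, 0.8564]. Signals travel at speed 1.065, so data within |x - -4| ≤ 1.065·4.56 = 4.8564 can reach the point.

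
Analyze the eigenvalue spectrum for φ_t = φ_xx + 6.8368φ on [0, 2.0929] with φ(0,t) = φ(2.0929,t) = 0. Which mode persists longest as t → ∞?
Eigenvalues: λₙ = n²π²/2.0929² - 6.8368.
First three modes:
  n=1: λ₁ = π²/2.0929² - 6.8368 ≈ -4.584
  n=2: λ₂ = 4π²/2.0929² - 6.8368 ≈ 2.176
  n=3: λ₃ = 9π²/2.0929² - 6.8368 ≈ 13.442
Since π²/2.0929² ≈ 2.253 < 6.8368, λ₁ < 0.
The n=1 mode grows fastest (−λₙ is largest for n=1) → dominates.
Asymptotic: φ ~ c₁ sin(πx/2.0929) e^{4.584t} (exponential growth at rate −λ₁ ≈ 4.584).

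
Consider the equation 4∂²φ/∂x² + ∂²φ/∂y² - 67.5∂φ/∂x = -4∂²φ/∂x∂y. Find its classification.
Rewriting in standard form: 4∂²φ/∂x² + 4∂²φ/∂x∂y + ∂²φ/∂y² - 67.5∂φ/∂x = 0. Parabolic. (A = 4, B = 4, C = 1 gives B² - 4AC = 0.)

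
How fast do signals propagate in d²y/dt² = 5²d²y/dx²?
Speed = 5. Information travels along characteristics x = x₀ ± 5t.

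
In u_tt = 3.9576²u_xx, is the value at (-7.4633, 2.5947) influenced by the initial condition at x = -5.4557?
Yes. The domain of dependence is [-17.73208472, 2.80548472], and -5.4557 ∈ [-17.73208472, 2.80548472].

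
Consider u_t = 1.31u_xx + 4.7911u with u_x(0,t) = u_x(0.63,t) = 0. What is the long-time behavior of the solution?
As t → ∞, u grows unboundedly. With Neumann BCs the constant mode has diffusion eigenvalue 0, so any r > 0 makes it grow like e^(4.7911t); solution grows exponentially.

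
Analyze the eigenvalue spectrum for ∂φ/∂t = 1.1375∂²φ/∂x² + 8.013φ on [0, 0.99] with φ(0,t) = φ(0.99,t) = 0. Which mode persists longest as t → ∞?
Eigenvalues: λₙ = 1.1375n²π²/0.99² - 8.013.
First three modes:
  n=1: λ₁ = 1.1375π²/0.99² - 8.013 ≈ 3.442
  n=2: λ₂ = 4.55π²/0.99² - 8.013 ≈ 37.805
  n=3: λ₃ = 10.2375π²/0.99² - 8.013 ≈ 95.079
Since 1.1375π²/0.99² ≈ 11.455 > 8.013, all λₙ > 0.
The n=1 mode decays slowest → dominates as t → ∞.
Asymptotic: φ ~ c₁ sin(πx/0.99) e^{-λ₁t} with decay rate λ₁ ≈ 3.442.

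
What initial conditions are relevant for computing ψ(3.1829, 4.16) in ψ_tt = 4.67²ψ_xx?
Domain of dependence: [-16.2443, 22.6101]. Signals travel at speed 4.67, so data within |x - 3.1829| ≤ 4.67·4.16 = 19.4272 can reach the point.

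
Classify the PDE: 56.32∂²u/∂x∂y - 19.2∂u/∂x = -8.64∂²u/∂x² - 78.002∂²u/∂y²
Rewriting in standard form: 8.64∂²u/∂x² + 56.32∂²u/∂x∂y + 78.002∂²u/∂y² - 19.2∂u/∂x = 0. A = 8.64, B = 56.32, C = 78.002. Discriminant B² - 4AC = 476.19328. Since 476.19328 > 0, hyperbolic.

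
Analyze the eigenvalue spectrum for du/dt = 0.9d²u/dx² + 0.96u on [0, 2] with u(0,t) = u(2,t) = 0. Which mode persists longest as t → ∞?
Eigenvalues: λₙ = 0.9n²π²/2² - 0.96.
First three modes:
  n=1: λ₁ = 0.9π²/2² - 0.96 ≈ 1.261
  n=2: λ₂ = 3.6π²/2² - 0.96 ≈ 7.923
  n=3: λ₃ = 8.1π²/2² - 0.96 ≈ 19.026
Since 0.9π²/2² ≈ 2.221 > 0.96, all λₙ > 0.
The n=1 mode decays slowest → dominates as t → ∞.
Asymptotic: u ~ c₁ sin(πx/2) e^{-λ₁t} with decay rate λ₁ ≈ 1.261.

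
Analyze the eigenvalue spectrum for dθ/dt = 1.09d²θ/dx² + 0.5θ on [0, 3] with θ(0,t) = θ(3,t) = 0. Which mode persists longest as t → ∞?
Eigenvalues: λₙ = 1.09n²π²/3² - 0.5.
First three modes:
  n=1: λ₁ = 1.09π²/3² - 0.5 ≈ 0.695
  n=2: λ₂ = 4.36π²/3² - 0.5 ≈ 4.281
  n=3: λ₃ = 9.81π²/3² - 0.5 ≈ 10.258
Since 1.09π²/3² ≈ 1.195 > 0.5, all λₙ > 0.
The n=1 mode decays slowest → dominates as t → ∞.
Asymptotic: θ ~ c₁ sin(πx/3) e^{-λ₁t} with decay rate λ₁ ≈ 0.695.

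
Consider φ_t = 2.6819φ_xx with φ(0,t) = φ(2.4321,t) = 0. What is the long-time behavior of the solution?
As t → ∞, φ → 0. Heat diffuses out through both boundaries.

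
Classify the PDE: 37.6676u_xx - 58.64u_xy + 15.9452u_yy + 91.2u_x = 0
A = 37.6676, B = -58.64, C = 15.9452. Discriminant B² - 4AC = 1036.17993792. Since 1036.17993792 > 0, hyperbolic.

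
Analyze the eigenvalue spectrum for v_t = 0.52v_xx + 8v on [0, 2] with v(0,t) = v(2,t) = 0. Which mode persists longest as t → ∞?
Eigenvalues: λₙ = 0.52n²π²/2² - 8.
First three modes:
  n=1: λ₁ = 0.52π²/2² - 8 ≈ -6.717
  n=2: λ₂ = 2.08π²/2² - 8 ≈ -2.868
  n=3: λ₃ = 4.68π²/2² - 8 ≈ 3.547
Since 0.52π²/2² ≈ 1.283 < 8, λ₁ < 0.
The n=1 mode grows fastest (−λₙ is largest for n=1) → dominates.
Asymptotic: v ~ c₁ sin(πx/2) e^{6.717t} (exponential growth at rate −λ₁ ≈ 6.717).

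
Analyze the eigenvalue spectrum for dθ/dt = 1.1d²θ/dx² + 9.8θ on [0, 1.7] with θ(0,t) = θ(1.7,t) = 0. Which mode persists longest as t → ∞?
Eigenvalues: λₙ = 1.1n²π²/1.7² - 9.8.
First three modes:
  n=1: λ₁ = 1.1π²/1.7² - 9.8 ≈ -6.043
  n=2: λ₂ = 4.4π²/1.7² - 9.8 ≈ 5.226
  n=3: λ₃ = 9.9π²/1.7² - 9.8 ≈ 24.009
Since 1.1π²/1.7² ≈ 3.757 < 9.8, λ₁ < 0.
The n=1 mode grows fastest (−λₙ is largest for n=1) → dominates.
Asymptotic: θ ~ c₁ sin(πx/1.7) e^{6.043t} (exponential growth at rate −λ₁ ≈ 6.043).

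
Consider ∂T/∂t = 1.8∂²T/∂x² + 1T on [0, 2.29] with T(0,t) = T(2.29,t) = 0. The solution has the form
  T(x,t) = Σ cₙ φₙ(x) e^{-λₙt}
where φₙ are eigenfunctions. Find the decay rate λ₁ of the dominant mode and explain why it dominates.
Eigenvalues: λₙ = 1.8n²π²/2.29² - 1.
First three modes:
  n=1: λ₁ = 1.8π²/2.29² - 1 ≈ 2.388
  n=2: λ₂ = 7.2π²/2.29² - 1 ≈ 12.551
  n=3: λ₃ = 16.2π²/2.29² - 1 ≈ 29.489
Since 1.8π²/2.29² ≈ 3.388 > 1, all λₙ > 0.
The n=1 mode decays slowest → dominates as t → ∞.
Asymptotic: T ~ c₁ sin(πx/2.29) e^{-λ₁t} with decay rate λ₁ ≈ 2.388.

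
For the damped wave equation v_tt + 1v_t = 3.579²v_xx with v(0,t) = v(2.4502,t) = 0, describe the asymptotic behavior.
v → 0. Damping (γ=1) dissipates energy; oscillations decay exponentially.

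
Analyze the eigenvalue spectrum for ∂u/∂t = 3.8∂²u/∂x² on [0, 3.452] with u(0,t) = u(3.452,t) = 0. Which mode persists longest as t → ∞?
Eigenvalues: λₙ = 3.8n²π²/3.452².
First three modes:
  n=1: λ₁ = 3.8π²/3.452² ≈ 3.147
  n=2: λ₂ = 15.2π²/3.452² ≈ 12.589 (4× faster decay)
  n=3: λ₃ = 34.2π²/3.452² ≈ 28.326 (9× faster decay)
As t → ∞, higher modes decay exponentially faster. The n=1 mode dominates: u ~ c₁ sin(πx/3.452) e^{-λ₁t}.
Decay rate: λ₁ = 3.8π²/3.452² ≈ 3.147.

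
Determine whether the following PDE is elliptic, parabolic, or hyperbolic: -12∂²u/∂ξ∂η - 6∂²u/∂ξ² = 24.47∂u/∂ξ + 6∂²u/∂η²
Rewriting in standard form: -6∂²u/∂ξ² - 12∂²u/∂ξ∂η - 6∂²u/∂η² - 24.47∂u/∂ξ = 0. Coefficients: A = -6, B = -12, C = -6. B² - 4AC = 0, which is zero, so the equation is parabolic.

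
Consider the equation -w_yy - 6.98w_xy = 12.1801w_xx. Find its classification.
Rewriting in standard form: -12.1801w_xx - 6.98w_xy - w_yy = 0. Parabolic. (A = -12.1801, B = -6.98, C = -1 gives B² - 4AC = 0.)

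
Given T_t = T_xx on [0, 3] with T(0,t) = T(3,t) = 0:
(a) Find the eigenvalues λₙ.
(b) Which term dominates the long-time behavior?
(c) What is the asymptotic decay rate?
Eigenvalues: λₙ = n²π²/3².
First three modes:
  n=1: λ₁ = π²/3² ≈ 1.097
  n=2: λ₂ = 4π²/3² ≈ 4.386 (4× faster decay)
  n=3: λ₃ = 9π²/3² ≈ 9.87 (9× faster decay)
As t → ∞, higher modes decay exponentially faster. The n=1 mode dominates: T ~ c₁ sin(πx/3) e^{-λ₁t}.
Decay rate: λ₁ = π²/3² ≈ 1.097.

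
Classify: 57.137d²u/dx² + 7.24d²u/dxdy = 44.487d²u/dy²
Rewriting in standard form: 57.137d²u/dx² + 7.24d²u/dxdy - 44.487d²u/dy² = 0. Hyperbolic (discriminant = 10219.832476).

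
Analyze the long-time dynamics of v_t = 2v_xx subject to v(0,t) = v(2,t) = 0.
Long-time behavior: v → 0. Heat diffuses out through both boundaries.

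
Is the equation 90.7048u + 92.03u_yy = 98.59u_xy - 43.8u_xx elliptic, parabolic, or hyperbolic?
Rewriting in standard form: 43.8u_xx - 98.59u_xy + 92.03u_yy + 90.7048u = 0. Computing B² - 4AC with A = 43.8, B = -98.59, C = 92.03: discriminant = -6403.6679 (negative). Answer: elliptic.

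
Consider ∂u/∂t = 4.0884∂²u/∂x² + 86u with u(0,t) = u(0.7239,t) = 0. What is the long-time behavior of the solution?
As t → ∞, u grows unboundedly. Reaction dominates diffusion (r=86 > κπ²/L²≈77); solution grows exponentially.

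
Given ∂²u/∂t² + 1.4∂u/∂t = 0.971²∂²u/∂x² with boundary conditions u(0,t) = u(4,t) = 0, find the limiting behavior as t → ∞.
u → 0. Damping (γ=1.4) dissipates energy; oscillations decay exponentially.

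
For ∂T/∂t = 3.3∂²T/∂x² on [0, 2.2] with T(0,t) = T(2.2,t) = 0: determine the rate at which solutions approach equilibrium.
Eigenvalues: λₙ = 3.3n²π²/2.2².
First three modes:
  n=1: λ₁ = 3.3π²/2.2² ≈ 6.729
  n=2: λ₂ = 13.2π²/2.2² ≈ 26.917 (4× faster decay)
  n=3: λ₃ = 29.7π²/2.2² ≈ 60.563 (9× faster decay)
As t → ∞, higher modes decay exponentially faster. The n=1 mode dominates: T ~ c₁ sin(πx/2.2) e^{-λ₁t}.
Decay rate: λ₁ = 3.3π²/2.2² ≈ 6.729.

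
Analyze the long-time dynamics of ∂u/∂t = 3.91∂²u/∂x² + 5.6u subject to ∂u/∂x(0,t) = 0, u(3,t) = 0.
Long-time behavior: u grows unboundedly. Reaction dominates diffusion (r=5.6 > κπ²/(4L²)≈1.07); solution grows exponentially.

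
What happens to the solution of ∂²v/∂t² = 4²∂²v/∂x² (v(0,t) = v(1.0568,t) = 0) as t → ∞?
v oscillates (no decay). Energy is conserved; the solution oscillates indefinitely as standing waves.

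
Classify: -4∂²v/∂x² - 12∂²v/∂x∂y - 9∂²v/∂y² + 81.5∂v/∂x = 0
Parabolic (discriminant = 0).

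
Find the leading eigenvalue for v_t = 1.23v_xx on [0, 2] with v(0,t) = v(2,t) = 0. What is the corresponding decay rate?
Eigenvalues: λₙ = 1.23n²π²/2².
First three modes:
  n=1: λ₁ = 1.23π²/2² ≈ 3.035
  n=2: λ₂ = 4.92π²/2² ≈ 12.14 (4× faster decay)
  n=3: λ₃ = 11.07π²/2² ≈ 27.314 (9× faster decay)
As t → ∞, higher modes decay exponentially faster. The n=1 mode dominates: v ~ c₁ sin(πx/2) e^{-λ₁t}.
Decay rate: λ₁ = 1.23π²/2² ≈ 3.035.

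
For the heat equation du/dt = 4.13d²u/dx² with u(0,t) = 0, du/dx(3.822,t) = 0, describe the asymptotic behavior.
u → 0. Heat escapes through the Dirichlet boundary.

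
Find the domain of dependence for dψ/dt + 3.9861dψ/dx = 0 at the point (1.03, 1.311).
A single point: x = -4.1957771. The characteristic through (1.03, 1.311) is x - 3.9861t = const, so x = 1.03 - 3.9861·1.311 = -4.1957771.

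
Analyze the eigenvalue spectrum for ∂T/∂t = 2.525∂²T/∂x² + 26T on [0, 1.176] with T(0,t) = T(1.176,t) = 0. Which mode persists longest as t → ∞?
Eigenvalues: λₙ = 2.525n²π²/1.176² - 26.
First three modes:
  n=1: λ₁ = 2.525π²/1.176² - 26 ≈ -7.98
  n=2: λ₂ = 10.1π²/1.176² - 26 ≈ 46.079
  n=3: λ₃ = 22.725π²/1.176² - 26 ≈ 136.177
Since 2.525π²/1.176² ≈ 18.02 < 26, λ₁ < 0.
The n=1 mode grows fastest (−λₙ is largest for n=1) → dominates.
Asymptotic: T ~ c₁ sin(πx/1.176) e^{7.98t} (exponential growth at rate −λ₁ ≈ 7.98).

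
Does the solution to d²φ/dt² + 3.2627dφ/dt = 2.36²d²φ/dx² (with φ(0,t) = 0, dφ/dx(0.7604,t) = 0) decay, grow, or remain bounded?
φ → 0. Damping (γ=3.2627) dissipates energy; oscillations decay exponentially.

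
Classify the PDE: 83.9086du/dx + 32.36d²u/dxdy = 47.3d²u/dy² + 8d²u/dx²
Rewriting in standard form: -8d²u/dx² + 32.36d²u/dxdy - 47.3d²u/dy² + 83.9086du/dx = 0. A = -8, B = 32.36, C = -47.3. Discriminant B² - 4AC = -466.4304. Since -466.4304 < 0, elliptic.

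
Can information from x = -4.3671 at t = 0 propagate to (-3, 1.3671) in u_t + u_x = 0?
Yes. The characteristic through (-3, 1.3671) passes through x = -4.3671.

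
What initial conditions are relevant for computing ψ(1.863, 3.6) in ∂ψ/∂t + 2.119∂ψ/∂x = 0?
A single point: x = -5.7654. The characteristic through (1.863, 3.6) is x - 2.119t = const, so x = 1.863 - 2.119·3.6 = -5.7654.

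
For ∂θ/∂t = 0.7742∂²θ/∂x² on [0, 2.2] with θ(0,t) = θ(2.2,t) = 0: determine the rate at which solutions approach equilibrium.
Eigenvalues: λₙ = 0.7742n²π²/2.2².
First three modes:
  n=1: λ₁ = 0.7742π²/2.2² ≈ 1.579
  n=2: λ₂ = 3.0968π²/2.2² ≈ 6.315 (4× faster decay)
  n=3: λ₃ = 6.9678π²/2.2² ≈ 14.209 (9× faster decay)
As t → ∞, higher modes decay exponentially faster. The n=1 mode dominates: θ ~ c₁ sin(πx/2.2) e^{-λ₁t}.
Decay rate: λ₁ = 0.7742π²/2.2² ≈ 1.579.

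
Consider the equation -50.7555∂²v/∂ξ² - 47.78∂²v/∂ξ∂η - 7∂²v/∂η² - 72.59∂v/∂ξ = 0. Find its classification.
Hyperbolic. (A = -50.7555, B = -47.78, C = -7 gives B² - 4AC = 861.7744.)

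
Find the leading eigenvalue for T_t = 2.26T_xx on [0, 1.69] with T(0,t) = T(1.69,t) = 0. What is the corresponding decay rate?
Eigenvalues: λₙ = 2.26n²π²/1.69².
First three modes:
  n=1: λ₁ = 2.26π²/1.69² ≈ 7.81
  n=2: λ₂ = 9.04π²/1.69² ≈ 31.239 (4× faster decay)
  n=3: λ₃ = 20.34π²/1.69² ≈ 70.287 (9× faster decay)
As t → ∞, higher modes decay exponentially faster. The n=1 mode dominates: T ~ c₁ sin(πx/1.69) e^{-λ₁t}.
Decay rate: λ₁ = 2.26π²/1.69² ≈ 7.81.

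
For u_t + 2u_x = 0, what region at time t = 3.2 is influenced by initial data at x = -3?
At x = 3.4. The characteristic carries data from (-3, 0) to (3.4, 3.2).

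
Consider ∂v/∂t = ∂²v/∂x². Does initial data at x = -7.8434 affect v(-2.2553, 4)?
Yes, for any finite x. The heat equation has infinite propagation speed, so all initial data affects all points at any t > 0.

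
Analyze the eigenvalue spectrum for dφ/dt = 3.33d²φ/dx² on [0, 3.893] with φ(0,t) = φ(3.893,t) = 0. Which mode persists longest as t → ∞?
Eigenvalues: λₙ = 3.33n²π²/3.893².
First three modes:
  n=1: λ₁ = 3.33π²/3.893² ≈ 2.169
  n=2: λ₂ = 13.32π²/3.893² ≈ 8.674 (4× faster decay)
  n=3: λ₃ = 29.97π²/3.893² ≈ 19.517 (9× faster decay)
As t → ∞, higher modes decay exponentially faster. The n=1 mode dominates: φ ~ c₁ sin(πx/3.893) e^{-λ₁t}.
Decay rate: λ₁ = 3.33π²/3.893² ≈ 2.169.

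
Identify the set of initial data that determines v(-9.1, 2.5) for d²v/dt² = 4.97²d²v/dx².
Domain of dependence: [-21.525, 3.325]. Signals travel at speed 4.97, so data within |x - -9.1| ≤ 4.97·2.5 = 12.425 can reach the point.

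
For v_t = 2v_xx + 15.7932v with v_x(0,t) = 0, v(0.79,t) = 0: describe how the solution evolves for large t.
v grows unboundedly. Reaction dominates diffusion (r=15.7932 > κπ²/(4L²)≈7.91); solution grows exponentially.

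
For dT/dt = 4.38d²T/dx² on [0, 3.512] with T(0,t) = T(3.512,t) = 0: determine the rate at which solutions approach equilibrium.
Eigenvalues: λₙ = 4.38n²π²/3.512².
First three modes:
  n=1: λ₁ = 4.38π²/3.512² ≈ 3.505
  n=2: λ₂ = 17.52π²/3.512² ≈ 14.019 (4× faster decay)
  n=3: λ₃ = 39.42π²/3.512² ≈ 31.543 (9× faster decay)
As t → ∞, higher modes decay exponentially faster. The n=1 mode dominates: T ~ c₁ sin(πx/3.512) e^{-λ₁t}.
Decay rate: λ₁ = 4.38π²/3.512² ≈ 3.505.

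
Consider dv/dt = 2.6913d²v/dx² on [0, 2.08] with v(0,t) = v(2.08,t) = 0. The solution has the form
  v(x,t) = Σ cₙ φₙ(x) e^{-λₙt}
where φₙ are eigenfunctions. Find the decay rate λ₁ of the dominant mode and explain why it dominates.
Eigenvalues: λₙ = 2.6913n²π²/2.08².
First three modes:
  n=1: λ₁ = 2.6913π²/2.08² ≈ 6.14
  n=2: λ₂ = 10.7652π²/2.08² ≈ 24.558 (4× faster decay)
  n=3: λ₃ = 24.2217π²/2.08² ≈ 55.256 (9× faster decay)
As t → ∞, higher modes decay exponentially faster. The n=1 mode dominates: v ~ c₁ sin(πx/2.08) e^{-λ₁t}.
Decay rate: λ₁ = 2.6913π²/2.08² ≈ 6.14.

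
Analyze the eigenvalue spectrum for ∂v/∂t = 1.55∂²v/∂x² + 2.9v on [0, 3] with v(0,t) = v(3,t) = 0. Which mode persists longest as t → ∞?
Eigenvalues: λₙ = 1.55n²π²/3² - 2.9.
First three modes:
  n=1: λ₁ = 1.55π²/3² - 2.9 ≈ -1.2
  n=2: λ₂ = 6.2π²/3² - 2.9 ≈ 3.899
  n=3: λ₃ = 13.95π²/3² - 2.9 ≈ 12.398
Since 1.55π²/3² ≈ 1.7 < 2.9, λ₁ < 0.
The n=1 mode grows fastest (−λₙ is largest for n=1) → dominates.
Asymptotic: v ~ c₁ sin(πx/3) e^{1.2t} (exponential growth at rate −λ₁ ≈ 1.2).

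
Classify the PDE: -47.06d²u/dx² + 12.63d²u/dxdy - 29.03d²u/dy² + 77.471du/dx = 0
A = -47.06, B = 12.63, C = -29.03. Discriminant B² - 4AC = -5305.0903. Since -5305.0903 < 0, elliptic.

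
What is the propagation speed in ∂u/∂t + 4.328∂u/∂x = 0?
Speed = 4.328. Information travels along x - 4.328t = const (rightward).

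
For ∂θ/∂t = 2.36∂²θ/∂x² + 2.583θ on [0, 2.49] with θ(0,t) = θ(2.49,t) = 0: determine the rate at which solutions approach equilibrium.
Eigenvalues: λₙ = 2.36n²π²/2.49² - 2.583.
First three modes:
  n=1: λ₁ = 2.36π²/2.49² - 2.583 ≈ 1.174
  n=2: λ₂ = 9.44π²/2.49² - 2.583 ≈ 12.444
  n=3: λ₃ = 21.24π²/2.49² - 2.583 ≈ 31.228
Since 2.36π²/2.49² ≈ 3.757 > 2.583, all λₙ > 0.
The n=1 mode decays slowest → dominates as t → ∞.
Asymptotic: θ ~ c₁ sin(πx/2.49) e^{-λ₁t} with decay rate λ₁ ≈ 1.174.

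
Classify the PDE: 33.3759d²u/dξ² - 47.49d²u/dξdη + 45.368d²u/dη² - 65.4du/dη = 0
A = 33.3759, B = -47.49, C = 45.368. Discriminant B² - 4AC = -3801.4912248. Since -3801.4912248 < 0, elliptic.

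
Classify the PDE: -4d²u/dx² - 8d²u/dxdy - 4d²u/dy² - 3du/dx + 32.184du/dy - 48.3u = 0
A = -4, B = -8, C = -4. Discriminant B² - 4AC = 0. Since 0 = 0, parabolic.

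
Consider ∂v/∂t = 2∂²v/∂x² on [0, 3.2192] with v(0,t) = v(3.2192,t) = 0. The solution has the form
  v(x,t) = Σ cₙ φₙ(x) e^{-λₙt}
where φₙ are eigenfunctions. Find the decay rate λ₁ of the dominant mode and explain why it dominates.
Eigenvalues: λₙ = 2n²π²/3.2192².
First three modes:
  n=1: λ₁ = 2π²/3.2192² ≈ 1.905
  n=2: λ₂ = 8π²/3.2192² ≈ 7.619 (4× faster decay)
  n=3: λ₃ = 18π²/3.2192² ≈ 17.143 (9× faster decay)
As t → ∞, higher modes decay exponentially faster. The n=1 mode dominates: v ~ c₁ sin(πx/3.2192) e^{-λ₁t}.
Decay rate: λ₁ = 2π²/3.2192² ≈ 1.905.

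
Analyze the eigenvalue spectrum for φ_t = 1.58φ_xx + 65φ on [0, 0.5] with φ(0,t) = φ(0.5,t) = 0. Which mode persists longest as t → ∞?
Eigenvalues: λₙ = 1.58n²π²/0.5² - 65.
First three modes:
  n=1: λ₁ = 1.58π²/0.5² - 65 ≈ -2.624
  n=2: λ₂ = 6.32π²/0.5² - 65 ≈ 184.504
  n=3: λ₃ = 14.22π²/0.5² - 65 ≈ 496.383
Since 1.58π²/0.5² ≈ 62.376 < 65, λ₁ < 0.
The n=1 mode grows fastest (−λₙ is largest for n=1) → dominates.
Asymptotic: φ ~ c₁ sin(πx/0.5) e^{2.624t} (exponential growth at rate −λ₁ ≈ 2.624).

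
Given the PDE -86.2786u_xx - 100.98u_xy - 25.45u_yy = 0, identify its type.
The second-order coefficients are A = -86.2786, B = -100.98, C = -25.45. Since B² - 4AC = 1413.79892 > 0, this is a hyperbolic PDE.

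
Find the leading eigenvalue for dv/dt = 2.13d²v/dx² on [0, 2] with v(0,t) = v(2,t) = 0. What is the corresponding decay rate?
Eigenvalues: λₙ = 2.13n²π²/2².
First three modes:
  n=1: λ₁ = 2.13π²/2² ≈ 5.256
  n=2: λ₂ = 8.52π²/2² ≈ 21.022 (4× faster decay)
  n=3: λ₃ = 19.17π²/2² ≈ 47.3 (9× faster decay)
As t → ∞, higher modes decay exponentially faster. The n=1 mode dominates: v ~ c₁ sin(πx/2) e^{-λ₁t}.
Decay rate: λ₁ = 2.13π²/2² ≈ 5.256.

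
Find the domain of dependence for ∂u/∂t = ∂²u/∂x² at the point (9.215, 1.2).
The entire real line. The heat equation has infinite propagation speed: any initial disturbance instantly affects all points (though exponentially small far away).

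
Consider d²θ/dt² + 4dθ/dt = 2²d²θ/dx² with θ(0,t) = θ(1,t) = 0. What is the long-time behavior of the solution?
As t → ∞, θ → 0. Damping (γ=4) dissipates energy; oscillations decay exponentially.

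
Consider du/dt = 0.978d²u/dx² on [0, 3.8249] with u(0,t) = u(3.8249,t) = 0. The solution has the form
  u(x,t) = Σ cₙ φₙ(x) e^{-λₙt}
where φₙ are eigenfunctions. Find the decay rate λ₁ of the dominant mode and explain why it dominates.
Eigenvalues: λₙ = 0.978n²π²/3.8249².
First three modes:
  n=1: λ₁ = 0.978π²/3.8249² ≈ 0.66
  n=2: λ₂ = 3.912π²/3.8249² ≈ 2.639 (4× faster decay)
  n=3: λ₃ = 8.802π²/3.8249² ≈ 5.938 (9× faster decay)
As t → ∞, higher modes decay exponentially faster. The n=1 mode dominates: u ~ c₁ sin(πx/3.8249) e^{-λ₁t}.
Decay rate: λ₁ = 0.978π²/3.8249² ≈ 0.66.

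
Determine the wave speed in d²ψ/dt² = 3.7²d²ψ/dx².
Speed = 3.7. Information travels along characteristics x = x₀ ± 3.7t.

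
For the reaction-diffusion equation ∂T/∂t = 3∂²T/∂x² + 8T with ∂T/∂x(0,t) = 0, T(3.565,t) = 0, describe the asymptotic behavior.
T grows unboundedly. Reaction dominates diffusion (r=8 > κπ²/(4L²)≈0.58); solution grows exponentially.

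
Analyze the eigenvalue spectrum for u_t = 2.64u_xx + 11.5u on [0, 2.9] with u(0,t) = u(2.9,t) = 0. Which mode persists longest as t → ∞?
Eigenvalues: λₙ = 2.64n²π²/2.9² - 11.5.
First three modes:
  n=1: λ₁ = 2.64π²/2.9² - 11.5 ≈ -8.402
  n=2: λ₂ = 10.56π²/2.9² - 11.5 ≈ 0.893
  n=3: λ₃ = 23.76π²/2.9² - 11.5 ≈ 16.384
Since 2.64π²/2.9² ≈ 3.098 < 11.5, λ₁ < 0.
The n=1 mode grows fastest (−λₙ is largest for n=1) → dominates.
Asymptotic: u ~ c₁ sin(πx/2.9) e^{8.402t} (exponential growth at rate −λ₁ ≈ 8.402).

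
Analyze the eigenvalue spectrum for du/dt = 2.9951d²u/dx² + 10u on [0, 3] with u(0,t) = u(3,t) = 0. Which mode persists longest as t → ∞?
Eigenvalues: λₙ = 2.9951n²π²/3² - 10.
First three modes:
  n=1: λ₁ = 2.9951π²/3² - 10 ≈ -6.716
  n=2: λ₂ = 11.9804π²/3² - 10 ≈ 3.138
  n=3: λ₃ = 26.9559π²/3² - 10 ≈ 19.56
Since 2.9951π²/3² ≈ 3.284 < 10, λ₁ < 0.
The n=1 mode grows fastest (−λₙ is largest for n=1) → dominates.
Asymptotic: u ~ c₁ sin(πx/3) e^{6.716t} (exponential growth at rate −λ₁ ≈ 6.716).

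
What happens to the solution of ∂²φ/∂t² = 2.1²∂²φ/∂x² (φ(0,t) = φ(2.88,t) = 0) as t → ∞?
φ oscillates (no decay). Energy is conserved; the solution oscillates indefinitely as standing waves.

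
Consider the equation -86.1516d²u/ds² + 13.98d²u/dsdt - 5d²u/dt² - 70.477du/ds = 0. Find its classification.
Elliptic. (A = -86.1516, B = 13.98, C = -5 gives B² - 4AC = -1527.5916.)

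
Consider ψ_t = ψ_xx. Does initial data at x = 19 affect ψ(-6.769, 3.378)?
Yes, for any finite x. The heat equation has infinite propagation speed, so all initial data affects all points at any t > 0.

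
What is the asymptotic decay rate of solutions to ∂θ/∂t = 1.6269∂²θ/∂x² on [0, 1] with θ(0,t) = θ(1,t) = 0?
Eigenvalues: λₙ = 1.6269n²π².
First three modes:
  n=1: λ₁ = 1.6269π² ≈ 16.057
  n=2: λ₂ = 6.5076π² ≈ 64.227 (4× faster decay)
  n=3: λ₃ = 14.6421π² ≈ 144.512 (9× faster decay)
As t → ∞, higher modes decay exponentially faster. The n=1 mode dominates: θ ~ c₁ sin(πx) e^{-λ₁t}.
Decay rate: λ₁ = 1.6269π² ≈ 16.057.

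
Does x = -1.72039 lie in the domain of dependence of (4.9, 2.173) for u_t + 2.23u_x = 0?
No. Only data at x = 0.05421 affects (4.9, 2.173). Advection has one-way propagation along characteristics.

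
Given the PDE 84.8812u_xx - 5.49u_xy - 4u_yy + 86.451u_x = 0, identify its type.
The second-order coefficients are A = 84.8812, B = -5.49, C = -4. Since B² - 4AC = 1388.2393 > 0, this is a hyperbolic PDE.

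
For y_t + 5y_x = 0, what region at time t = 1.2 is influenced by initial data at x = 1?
At x = 7. The characteristic carries data from (1, 0) to (7, 1.2).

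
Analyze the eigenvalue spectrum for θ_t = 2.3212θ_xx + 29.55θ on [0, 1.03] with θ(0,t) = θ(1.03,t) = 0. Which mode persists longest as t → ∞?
Eigenvalues: λₙ = 2.3212n²π²/1.03² - 29.55.
First three modes:
  n=1: λ₁ = 2.3212π²/1.03² - 29.55 ≈ -7.956
  n=2: λ₂ = 9.2848π²/1.03² - 29.55 ≈ 56.827
  n=3: λ₃ = 20.8908π²/1.03² - 29.55 ≈ 164.798
Since 2.3212π²/1.03² ≈ 21.594 < 29.55, λ₁ < 0.
The n=1 mode grows fastest (−λₙ is largest for n=1) → dominates.
Asymptotic: θ ~ c₁ sin(πx/1.03) e^{7.956t} (exponential growth at rate −λ₁ ≈ 7.956).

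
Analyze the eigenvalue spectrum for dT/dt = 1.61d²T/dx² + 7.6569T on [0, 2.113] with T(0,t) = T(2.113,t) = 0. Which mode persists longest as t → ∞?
Eigenvalues: λₙ = 1.61n²π²/2.113² - 7.6569.
First three modes:
  n=1: λ₁ = 1.61π²/2.113² - 7.6569 ≈ -4.098
  n=2: λ₂ = 6.44π²/2.113² - 7.6569 ≈ 6.579
  n=3: λ₃ = 14.49π²/2.113² - 7.6569 ≈ 24.374
Since 1.61π²/2.113² ≈ 3.559 < 7.6569, λ₁ < 0.
The n=1 mode grows fastest (−λₙ is largest for n=1) → dominates.
Asymptotic: T ~ c₁ sin(πx/2.113) e^{4.098t} (exponential growth at rate −λ₁ ≈ 4.098).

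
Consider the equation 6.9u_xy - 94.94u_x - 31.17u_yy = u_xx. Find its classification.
Rewriting in standard form: -u_xx + 6.9u_xy - 31.17u_yy - 94.94u_x = 0. Elliptic. (A = -1, B = 6.9, C = -31.17 gives B² - 4AC = -77.07.)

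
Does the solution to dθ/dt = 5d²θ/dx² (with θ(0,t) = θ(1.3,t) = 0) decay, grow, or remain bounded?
θ → 0. Heat diffuses out through both boundaries.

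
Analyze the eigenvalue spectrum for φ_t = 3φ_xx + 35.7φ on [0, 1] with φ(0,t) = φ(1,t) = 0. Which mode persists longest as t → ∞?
Eigenvalues: λₙ = 3n²π²/1² - 35.7.
First three modes:
  n=1: λ₁ = 3π² - 35.7 ≈ -6.091
  n=2: λ₂ = 12π² - 35.7 ≈ 82.735
  n=3: λ₃ = 27π² - 35.7 ≈ 230.779
Since 3π² ≈ 29.609 < 35.7, λ₁ < 0.
The n=1 mode grows fastest (−λₙ is largest for n=1) → dominates.
Asymptotic: φ ~ c₁ sin(πx/1) e^{6.091t} (exponential growth at rate −λ₁ ≈ 6.091).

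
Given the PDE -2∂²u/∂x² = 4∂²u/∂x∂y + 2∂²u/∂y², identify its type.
Rewriting in standard form: -2∂²u/∂x² - 4∂²u/∂x∂y - 2∂²u/∂y² = 0. The second-order coefficients are A = -2, B = -4, C = -2. Since B² - 4AC = 0 = 0, this is a parabolic PDE.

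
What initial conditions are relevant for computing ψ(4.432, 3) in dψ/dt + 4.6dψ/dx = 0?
A single point: x = -9.368. The characteristic through (4.432, 3) is x - 4.6t = const, so x = 4.432 - 4.6·3 = -9.368.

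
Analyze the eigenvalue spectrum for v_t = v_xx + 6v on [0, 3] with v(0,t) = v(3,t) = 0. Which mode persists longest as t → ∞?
Eigenvalues: λₙ = n²π²/3² - 6.
First three modes:
  n=1: λ₁ = π²/3² - 6 ≈ -4.903
  n=2: λ₂ = 4π²/3² - 6 ≈ -1.614
  n=3: λ₃ = 9π²/3² - 6 ≈ 3.87
Since π²/3² ≈ 1.097 < 6, λ₁ < 0.
The n=1 mode grows fastest (−λₙ is largest for n=1) → dominates.
Asymptotic: v ~ c₁ sin(πx/3) e^{4.903t} (exponential growth at rate −λ₁ ≈ 4.903).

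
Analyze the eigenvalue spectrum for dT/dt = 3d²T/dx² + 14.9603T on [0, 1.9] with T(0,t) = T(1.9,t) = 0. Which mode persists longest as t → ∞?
Eigenvalues: λₙ = 3n²π²/1.9² - 14.9603.
First three modes:
  n=1: λ₁ = 3π²/1.9² - 14.9603 ≈ -6.758
  n=2: λ₂ = 12π²/1.9² - 14.9603 ≈ 17.847
  n=3: λ₃ = 27π²/1.9² - 14.9603 ≈ 58.857
Since 3π²/1.9² ≈ 8.202 < 14.9603, λ₁ < 0.
The n=1 mode grows fastest (−λₙ is largest for n=1) → dominates.
Asymptotic: T ~ c₁ sin(πx/1.9) e^{6.758t} (exponential growth at rate −λ₁ ≈ 6.758).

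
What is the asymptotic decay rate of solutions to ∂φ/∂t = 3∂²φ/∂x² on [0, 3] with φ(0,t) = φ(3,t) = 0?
Eigenvalues: λₙ = 3n²π²/3².
First three modes:
  n=1: λ₁ = 3π²/3² ≈ 3.29
  n=2: λ₂ = 12π²/3² ≈ 13.159 (4× faster decay)
  n=3: λ₃ = 27π²/3² ≈ 29.609 (9× faster decay)
As t → ∞, higher modes decay exponentially faster. The n=1 mode dominates: φ ~ c₁ sin(πx/3) e^{-λ₁t}.
Decay rate: λ₁ = 3π²/3² ≈ 3.29.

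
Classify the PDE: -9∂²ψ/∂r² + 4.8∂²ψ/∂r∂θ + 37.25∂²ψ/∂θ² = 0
A = -9, B = 4.8, C = 37.25. Discriminant B² - 4AC = 1364.04. Since 1364.04 > 0, hyperbolic.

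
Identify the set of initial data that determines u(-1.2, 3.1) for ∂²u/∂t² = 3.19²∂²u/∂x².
Domain of dependence: [-11.089, 8.689]. Signals travel at speed 3.19, so data within |x - -1.2| ≤ 3.19·3.1 = 9.889 can reach the point.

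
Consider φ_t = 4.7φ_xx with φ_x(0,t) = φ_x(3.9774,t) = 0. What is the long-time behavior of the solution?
As t → ∞, φ → constant (steady state). Heat is conserved (no flux at boundaries); solution approaches the spatial average.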